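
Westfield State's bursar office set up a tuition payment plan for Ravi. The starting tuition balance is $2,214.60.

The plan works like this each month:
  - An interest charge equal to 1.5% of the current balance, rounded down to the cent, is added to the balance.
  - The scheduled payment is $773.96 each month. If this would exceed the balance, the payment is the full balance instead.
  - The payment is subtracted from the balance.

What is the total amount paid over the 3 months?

Month 1: opening $2,214.60; interest $33.21 → $2,247.81; payment $773.96; balance $1,473.85
Month 2: opening $1,473.85; interest $22.10 → $1,495.95; payment $773.96; balance $721.99
Month 3: opening $721.99; interest $10.82 → $732.81; payment $732.81; balance $0.00
Total paid: $2,280.73

$2,280.73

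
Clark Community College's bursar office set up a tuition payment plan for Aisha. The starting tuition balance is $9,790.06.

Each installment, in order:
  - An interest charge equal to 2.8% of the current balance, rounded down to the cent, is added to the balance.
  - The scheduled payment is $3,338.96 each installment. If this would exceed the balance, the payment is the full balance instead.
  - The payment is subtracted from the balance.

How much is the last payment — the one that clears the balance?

$345.07

# | Opening | Interest | Payment | End bal
1 | $9,790.06 | $274.12 | $3,338.96 | $6,725.22
2 | $6,725.22 | $188.30 | $3,338.96 | $3,574.56
3 | $3,574.56 | $100.08 | $3,338.96 | $335.68
4 | $335.68 | $9.39 | $345.07 | $0.00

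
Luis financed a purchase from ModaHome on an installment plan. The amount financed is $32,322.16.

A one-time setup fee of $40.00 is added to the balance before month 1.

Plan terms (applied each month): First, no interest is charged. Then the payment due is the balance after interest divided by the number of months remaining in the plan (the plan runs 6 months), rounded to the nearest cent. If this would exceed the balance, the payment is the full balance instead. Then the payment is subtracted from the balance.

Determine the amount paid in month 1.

Month 1: opening $32,362.16; payment $5,393.69; balance $26,968.47

$5,393.69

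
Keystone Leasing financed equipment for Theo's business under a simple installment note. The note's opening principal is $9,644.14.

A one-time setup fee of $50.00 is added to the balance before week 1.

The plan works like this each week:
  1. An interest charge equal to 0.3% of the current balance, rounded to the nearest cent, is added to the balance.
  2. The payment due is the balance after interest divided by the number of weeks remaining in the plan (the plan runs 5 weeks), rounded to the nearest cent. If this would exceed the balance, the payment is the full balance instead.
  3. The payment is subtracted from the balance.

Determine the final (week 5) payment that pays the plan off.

$1,968.09

# | Opening | Interest | Payment | End bal
1 | $9,694.14 | $29.08 | $1,944.64 | $7,778.58
2 | $7,778.58 | $23.34 | $1,950.48 | $5,851.44
3 | $5,851.44 | $17.55 | $1,956.33 | $3,912.66
4 | $3,912.66 | $11.74 | $1,962.20 | $1,962.20
5 | $1,962.20 | $5.89 | $1,968.09 | $0.00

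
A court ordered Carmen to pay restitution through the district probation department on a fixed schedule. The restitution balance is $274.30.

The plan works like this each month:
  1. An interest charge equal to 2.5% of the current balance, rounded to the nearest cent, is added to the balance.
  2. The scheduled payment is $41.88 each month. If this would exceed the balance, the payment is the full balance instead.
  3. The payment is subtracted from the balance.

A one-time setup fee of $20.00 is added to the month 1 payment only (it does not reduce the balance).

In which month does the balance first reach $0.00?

8

Month 1: $274.30 +$6.86 interest = $281.16; pay $41.88 (+ $20.00 fee) → $239.28
Month 2: $239.28 +$5.98 interest = $245.26; pay $41.88 → $203.38
Month 3: $203.38 +$5.08 interest = $208.46; pay $41.88 → $166.58
Month 4: $166.58 +$4.16 interest = $170.74; pay $41.88 → $128.86
Month 5: $128.86 +$3.22 interest = $132.08; pay $41.88 → $90.20
Month 6: $90.20 +$2.26 interest = $92.46; pay $41.88 → $50.58
Month 7: $50.58 +$1.26 interest = $51.84; pay $41.88 → $9.96
Month 8: $9.96 +$0.25 interest = $10.21; pay $10.21 → $0.00
Balance reaches $0.00 in month 8.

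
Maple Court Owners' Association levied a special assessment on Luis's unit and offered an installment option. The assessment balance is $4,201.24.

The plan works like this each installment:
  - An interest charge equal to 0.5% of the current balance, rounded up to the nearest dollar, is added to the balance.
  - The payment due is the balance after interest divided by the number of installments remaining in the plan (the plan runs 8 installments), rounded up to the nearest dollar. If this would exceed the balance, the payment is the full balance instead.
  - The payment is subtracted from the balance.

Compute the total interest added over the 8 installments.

$100.00

Installment 1: opening $4,201.24; interest $22.00 → $4,223.24; payment $528.00; balance $3,695.24
Installment 2: opening $3,695.24; interest $19.00 → $3,714.24; payment $531.00; balance $3,183.24
Installment 3: opening $3,183.24; interest $16.00 → $3,199.24; payment $534.00; balance $2,665.24
Installment 4: opening $2,665.24; interest $14.00 → $2,679.24; payment $536.00; balance $2,143.24
Installment 5: opening $2,143.24; interest $11.00 → $2,154.24; payment $539.00; balance $1,615.24
Installment 6: opening $1,615.24; interest $9.00 → $1,624.24; payment $542.00; balance $1,082.24
Installment 7: opening $1,082.24; interest $6.00 → $1,088.24; payment $545.00; balance $543.24
Installment 8: opening $543.24; interest $3.00 → $546.24; payment $546.24; balance $0.00
Total interest: $22.00 + $19.00 + $16.00 + $14.00 + $11.00 + $9.00 + $6.00 + $3.00 = $100.00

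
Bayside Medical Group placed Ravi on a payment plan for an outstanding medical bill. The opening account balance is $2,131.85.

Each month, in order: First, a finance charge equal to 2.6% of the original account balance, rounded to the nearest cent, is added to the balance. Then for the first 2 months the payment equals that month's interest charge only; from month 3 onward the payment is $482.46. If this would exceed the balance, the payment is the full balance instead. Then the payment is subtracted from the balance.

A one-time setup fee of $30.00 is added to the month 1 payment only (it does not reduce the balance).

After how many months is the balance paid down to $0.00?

7

Month 1: opening $2,131.85; interest $55.43 → $2,187.28; payment $55.43 (+ $30.00 fee); balance $2,131.85
Month 2: opening $2,131.85; interest $55.43 → $2,187.28; payment $55.43; balance $2,131.85
Month 3: opening $2,131.85; interest $55.43 → $2,187.28; payment $482.46; balance $1,704.82
Month 4: opening $1,704.82; interest $55.43 → $1,760.25; payment $482.46; balance $1,277.79
Month 5: opening $1,277.79; interest $55.43 → $1,333.22; payment $482.46; balance $850.76
Month 6: opening $850.76; interest $55.43 → $906.19; payment $482.46; balance $423.73
Month 7: opening $423.73; interest $55.43 → $479.16; payment $479.16; balance $0.00
Balance reaches $0.00 in month 7.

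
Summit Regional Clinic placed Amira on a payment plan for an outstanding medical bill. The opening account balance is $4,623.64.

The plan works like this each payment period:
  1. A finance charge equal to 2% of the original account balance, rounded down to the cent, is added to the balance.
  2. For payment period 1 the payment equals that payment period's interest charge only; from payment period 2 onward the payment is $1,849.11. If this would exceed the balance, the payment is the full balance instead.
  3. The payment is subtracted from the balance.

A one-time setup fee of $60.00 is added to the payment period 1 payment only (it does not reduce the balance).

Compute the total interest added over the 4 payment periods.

Payment period 1: opening $4,623.64; interest $92.47 → $4,716.11; payment $92.47 (+ $60.00 fee); balance $4,623.64
Payment period 2: opening $4,623.64; interest $92.47 → $4,716.11; payment $1,849.11; balance $2,867.00
Payment period 3: opening $2,867.00; interest $92.47 → $2,959.47; payment $1,849.11; balance $1,110.36
Payment period 4: opening $1,110.36; interest $92.47 → $1,202.83; payment $1,202.83; balance $0.00
Total interest: $92.47 + $92.47 + $92.47 + $92.47 = $369.88

$369.88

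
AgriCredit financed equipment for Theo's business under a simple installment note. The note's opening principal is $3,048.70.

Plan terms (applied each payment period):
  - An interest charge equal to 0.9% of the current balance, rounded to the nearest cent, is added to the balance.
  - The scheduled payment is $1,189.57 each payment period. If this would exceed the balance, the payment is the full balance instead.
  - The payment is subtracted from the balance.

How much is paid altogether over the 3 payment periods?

$3,099.55

# | Opening | Interest | Payment | End bal
1 | $3,048.70 | $27.44 | $1,189.57 | $1,886.57
2 | $1,886.57 | $16.98 | $1,189.57 | $713.98
3 | $713.98 | $6.43 | $720.41 | $0.00
Total paid: $3,099.55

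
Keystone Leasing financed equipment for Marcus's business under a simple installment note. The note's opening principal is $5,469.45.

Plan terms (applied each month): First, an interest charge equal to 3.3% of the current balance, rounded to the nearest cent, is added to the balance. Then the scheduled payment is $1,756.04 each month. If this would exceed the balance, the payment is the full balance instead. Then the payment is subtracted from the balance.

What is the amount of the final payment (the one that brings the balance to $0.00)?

# | Opening | Interest | Payment | End bal
1 | $5,469.45 | $180.49 | $1,756.04 | $3,893.90
2 | $3,893.90 | $128.50 | $1,756.04 | $2,266.36
3 | $2,266.36 | $74.79 | $1,756.04 | $585.11
4 | $585.11 | $19.31 | $604.42 | $0.00

$604.42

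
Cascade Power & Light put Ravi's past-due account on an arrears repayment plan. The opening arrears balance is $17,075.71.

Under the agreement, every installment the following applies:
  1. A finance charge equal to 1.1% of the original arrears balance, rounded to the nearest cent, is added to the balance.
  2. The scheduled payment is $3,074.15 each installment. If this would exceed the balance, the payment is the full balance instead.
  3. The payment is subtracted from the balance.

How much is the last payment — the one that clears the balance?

$2,831.94

# | Opening | Interest | Payment | End bal
1 | $17,075.71 | $187.83 | $3,074.15 | $14,189.39
2 | $14,189.39 | $187.83 | $3,074.15 | $11,303.07
3 | $11,303.07 | $187.83 | $3,074.15 | $8,416.75
4 | $8,416.75 | $187.83 | $3,074.15 | $5,530.43
5 | $5,530.43 | $187.83 | $3,074.15 | $2,644.11
6 | $2,644.11 | $187.83 | $2,831.94 | $0.00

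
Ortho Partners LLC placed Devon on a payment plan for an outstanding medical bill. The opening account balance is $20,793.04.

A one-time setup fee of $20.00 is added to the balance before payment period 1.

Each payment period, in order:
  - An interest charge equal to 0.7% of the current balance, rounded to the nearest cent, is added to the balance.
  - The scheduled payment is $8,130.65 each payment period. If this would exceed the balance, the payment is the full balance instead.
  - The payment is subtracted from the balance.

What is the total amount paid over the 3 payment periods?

Payment period 1: $20,813.04 +$145.69 interest = $20,958.73; pay $8,130.65 → $12,828.08
Payment period 2: $12,828.08 +$89.80 interest = $12,917.88; pay $8,130.65 → $4,787.23
Payment period 3: $4,787.23 +$33.51 interest = $4,820.74; pay $4,820.74 → $0.00
Total paid: $21,082.04

$21,082.04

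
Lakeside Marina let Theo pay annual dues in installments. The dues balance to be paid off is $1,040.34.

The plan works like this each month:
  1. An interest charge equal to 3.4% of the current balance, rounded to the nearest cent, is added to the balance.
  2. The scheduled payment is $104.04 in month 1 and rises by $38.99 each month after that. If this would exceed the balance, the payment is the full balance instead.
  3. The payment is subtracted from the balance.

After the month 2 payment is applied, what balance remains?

$861.68

Month 1: opening $1,040.34; interest $35.37 → $1,075.71; payment $104.04; balance $971.67
Month 2: opening $971.67; interest $33.04 → $1,004.71; payment $143.03; balance $861.68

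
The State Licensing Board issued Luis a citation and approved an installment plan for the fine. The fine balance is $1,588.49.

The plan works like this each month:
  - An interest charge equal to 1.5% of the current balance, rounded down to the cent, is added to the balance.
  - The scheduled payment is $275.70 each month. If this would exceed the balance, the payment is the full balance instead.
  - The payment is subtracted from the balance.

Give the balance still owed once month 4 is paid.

# | Opening | Interest | Payment | End bal
1 | $1,588.49 | $23.82 | $275.70 | $1,336.61
2 | $1,336.61 | $20.04 | $275.70 | $1,080.95
3 | $1,080.95 | $16.21 | $275.70 | $821.46
4 | $821.46 | $12.32 | $275.70 | $558.08

$558.08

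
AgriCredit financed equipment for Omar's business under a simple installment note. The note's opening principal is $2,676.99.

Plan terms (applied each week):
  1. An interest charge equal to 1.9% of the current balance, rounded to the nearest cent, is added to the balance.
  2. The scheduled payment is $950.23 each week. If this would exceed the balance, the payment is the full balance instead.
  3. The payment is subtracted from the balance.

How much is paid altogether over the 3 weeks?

Week 1: $2,676.99 +$50.86 interest = $2,727.85; pay $950.23 → $1,777.62
Week 2: $1,777.62 +$33.77 interest = $1,811.39; pay $950.23 → $861.16
Week 3: $861.16 +$16.36 interest = $877.52; pay $877.52 → $0.00
Total paid: $2,777.98

$2,777.98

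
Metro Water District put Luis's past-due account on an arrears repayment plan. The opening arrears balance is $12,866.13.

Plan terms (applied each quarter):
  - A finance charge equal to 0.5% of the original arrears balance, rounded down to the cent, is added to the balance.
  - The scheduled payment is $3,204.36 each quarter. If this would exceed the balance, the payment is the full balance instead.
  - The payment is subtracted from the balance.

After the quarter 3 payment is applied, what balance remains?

$3,446.04

# | Opening | Interest | Payment | End bal
1 | $12,866.13 | $64.33 | $3,204.36 | $9,726.10
2 | $9,726.10 | $64.33 | $3,204.36 | $6,586.07
3 | $6,586.07 | $64.33 | $3,204.36 | $3,446.04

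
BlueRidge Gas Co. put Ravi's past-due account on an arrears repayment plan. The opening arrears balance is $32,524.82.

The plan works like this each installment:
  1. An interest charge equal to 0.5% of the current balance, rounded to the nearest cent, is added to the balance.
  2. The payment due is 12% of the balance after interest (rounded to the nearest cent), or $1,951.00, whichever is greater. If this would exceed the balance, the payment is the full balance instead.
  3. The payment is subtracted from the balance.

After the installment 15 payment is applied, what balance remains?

Installment 1: $32,524.82 +$162.62 interest = $32,687.44; pay $3,922.49 → $28,764.95
Installment 2: $28,764.95 +$143.82 interest = $28,908.77; pay $3,469.05 → $25,439.72
Installment 3: $25,439.72 +$127.20 interest = $25,566.92; pay $3,068.03 → $22,498.89
Installment 4: $22,498.89 +$112.49 interest = $22,611.38; pay $2,713.37 → $19,898.01
Installment 5: $19,898.01 +$99.49 interest = $19,997.50; pay $2,399.70 → $17,597.80
Installment 6: $17,597.80 +$87.99 interest = $17,685.79; pay $2,122.29 → $15,563.50
Installment 7: $15,563.50 +$77.82 interest = $15,641.32; pay $1,951.00 → $13,690.32
Installment 8: $13,690.32 +$68.45 interest = $13,758.77; pay $1,951.00 → $11,807.77
Installment 9: $11,807.77 +$59.04 interest = $11,866.81; pay $1,951.00 → $9,915.81
Installment 10: $9,915.81 +$49.58 interest = $9,965.39; pay $1,951.00 → $8,014.39
Installment 11: $8,014.39 +$40.07 interest = $8,054.46; pay $1,951.00 → $6,103.46
Installment 12: $6,103.46 +$30.52 interest = $6,133.98; pay $1,951.00 → $4,182.98
Installment 13: $4,182.98 +$20.91 interest = $4,203.89; pay $1,951.00 → $2,252.89
Installment 14: $2,252.89 +$11.26 interest = $2,264.15; pay $1,951.00 → $313.15
Installment 15: $313.15 +$1.57 interest = $314.72; pay $314.72 → $0.00

$0.00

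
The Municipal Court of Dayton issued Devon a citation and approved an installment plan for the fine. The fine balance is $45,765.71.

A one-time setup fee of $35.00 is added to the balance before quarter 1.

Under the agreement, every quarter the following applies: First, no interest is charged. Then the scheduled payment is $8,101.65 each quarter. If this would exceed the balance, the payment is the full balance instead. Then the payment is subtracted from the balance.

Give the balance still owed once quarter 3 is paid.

$21,495.76

Quarter 1: opening $45,800.71; payment $8,101.65; balance $37,699.06
Quarter 2: opening $37,699.06; payment $8,101.65; balance $29,597.41
Quarter 3: opening $29,597.41; payment $8,101.65; balance $21,495.76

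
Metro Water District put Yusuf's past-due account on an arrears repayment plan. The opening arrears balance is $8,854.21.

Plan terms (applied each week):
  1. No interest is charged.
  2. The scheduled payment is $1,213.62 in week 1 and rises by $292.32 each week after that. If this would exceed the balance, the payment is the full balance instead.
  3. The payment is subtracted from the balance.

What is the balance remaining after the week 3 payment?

$4,336.39

# | Opening | Payment | End bal
1 | $8,854.21 | $1,213.62 | $7,640.59
2 | $7,640.59 | $1,505.94 | $6,134.65
3 | $6,134.65 | $1,798.26 | $4,336.39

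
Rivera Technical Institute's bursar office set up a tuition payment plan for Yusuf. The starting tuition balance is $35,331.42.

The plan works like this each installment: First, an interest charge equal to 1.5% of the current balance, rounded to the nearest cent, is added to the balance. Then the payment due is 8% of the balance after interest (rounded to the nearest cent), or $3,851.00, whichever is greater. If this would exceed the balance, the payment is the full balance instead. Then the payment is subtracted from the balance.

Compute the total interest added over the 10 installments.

Installment 1: $35,331.42 +$529.97 interest = $35,861.39; pay $3,851.00 → $32,010.39
Installment 2: $32,010.39 +$480.16 interest = $32,490.55; pay $3,851.00 → $28,639.55
Installment 3: $28,639.55 +$429.59 interest = $29,069.14; pay $3,851.00 → $25,218.14
Installment 4: $25,218.14 +$378.27 interest = $25,596.41; pay $3,851.00 → $21,745.41
Installment 5: $21,745.41 +$326.18 interest = $22,071.59; pay $3,851.00 → $18,220.59
Installment 6: $18,220.59 +$273.31 interest = $18,493.90; pay $3,851.00 → $14,642.90
Installment 7: $14,642.90 +$219.64 interest = $14,862.54; pay $3,851.00 → $11,011.54
Installment 8: $11,011.54 +$165.17 interest = $11,176.71; pay $3,851.00 → $7,325.71
Installment 9: $7,325.71 +$109.89 interest = $7,435.60; pay $3,851.00 → $3,584.60
Installment 10: $3,584.60 +$53.77 interest = $3,638.37; pay $3,638.37 → $0.00
Total interest: $529.97 + $480.16 + $429.59 + $378.27 + $326.18 + $273.31 + $219.64 + $165.17 + $109.89 + $53.77 = $2,965.95

$2,965.95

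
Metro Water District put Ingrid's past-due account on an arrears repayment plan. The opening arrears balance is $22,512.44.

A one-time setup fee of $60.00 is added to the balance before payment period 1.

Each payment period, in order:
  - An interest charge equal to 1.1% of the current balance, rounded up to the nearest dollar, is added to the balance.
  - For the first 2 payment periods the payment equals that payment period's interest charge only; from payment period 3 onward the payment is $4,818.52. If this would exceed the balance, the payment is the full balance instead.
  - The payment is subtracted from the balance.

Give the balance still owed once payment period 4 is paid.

$13,383.40

# | Opening | Interest | Payment | End bal
1 | $22,572.44 | $249.00 | $249.00 | $22,572.44
2 | $22,572.44 | $249.00 | $249.00 | $22,572.44
3 | $22,572.44 | $249.00 | $4,818.52 | $18,002.92
4 | $18,002.92 | $199.00 | $4,818.52 | $13,383.40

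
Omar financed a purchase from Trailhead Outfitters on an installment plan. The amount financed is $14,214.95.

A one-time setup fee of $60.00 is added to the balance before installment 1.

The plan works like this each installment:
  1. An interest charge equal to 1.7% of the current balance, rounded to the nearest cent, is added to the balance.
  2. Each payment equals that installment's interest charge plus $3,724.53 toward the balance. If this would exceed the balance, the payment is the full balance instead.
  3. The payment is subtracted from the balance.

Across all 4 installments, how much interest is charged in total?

$590.79

# | Opening | Interest | Payment | End bal
1 | $14,274.95 | $242.67 | $3,967.20 | $10,550.42
2 | $10,550.42 | $179.36 | $3,903.89 | $6,825.89
3 | $6,825.89 | $116.04 | $3,840.57 | $3,101.36
4 | $3,101.36 | $52.72 | $3,154.08 | $0.00
Total interest: $242.67 + $179.36 + $116.04 + $52.72 = $590.79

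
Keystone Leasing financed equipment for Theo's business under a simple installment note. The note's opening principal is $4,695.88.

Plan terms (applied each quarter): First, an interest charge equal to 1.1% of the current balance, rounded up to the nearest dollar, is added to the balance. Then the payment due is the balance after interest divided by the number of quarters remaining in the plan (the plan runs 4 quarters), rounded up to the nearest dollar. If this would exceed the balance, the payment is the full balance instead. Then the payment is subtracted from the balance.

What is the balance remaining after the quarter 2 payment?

$2,399.88

# | Opening | Interest | Payment | End bal
1 | $4,695.88 | $52.00 | $1,187.00 | $3,560.88
2 | $3,560.88 | $40.00 | $1,201.00 | $2,399.88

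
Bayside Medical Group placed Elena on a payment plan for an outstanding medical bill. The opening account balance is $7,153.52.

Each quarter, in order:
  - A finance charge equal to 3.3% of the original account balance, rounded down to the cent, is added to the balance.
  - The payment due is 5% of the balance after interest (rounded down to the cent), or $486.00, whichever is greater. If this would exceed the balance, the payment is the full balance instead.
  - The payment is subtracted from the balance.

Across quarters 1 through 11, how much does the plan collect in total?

Quarter 1: opening $7,153.52; interest $236.06 → $7,389.58; payment $486.00; balance $6,903.58
Quarter 2: opening $6,903.58; interest $236.06 → $7,139.64; payment $486.00; balance $6,653.64
Quarter 3: opening $6,653.64; interest $236.06 → $6,889.70; payment $486.00; balance $6,403.70
Quarter 4: opening $6,403.70; interest $236.06 → $6,639.76; payment $486.00; balance $6,153.76
Quarter 5: opening $6,153.76; interest $236.06 → $6,389.82; payment $486.00; balance $5,903.82
Quarter 6: opening $5,903.82; interest $236.06 → $6,139.88; payment $486.00; balance $5,653.88
Quarter 7: opening $5,653.88; interest $236.06 → $5,889.94; payment $486.00; balance $5,403.94
Quarter 8: opening $5,403.94; interest $236.06 → $5,640.00; payment $486.00; balance $5,154.00
Quarter 9: opening $5,154.00; interest $236.06 → $5,390.06; payment $486.00; balance $4,904.06
Quarter 10: opening $4,904.06; interest $236.06 → $5,140.12; payment $486.00; balance $4,654.12
Quarter 11: opening $4,654.12; interest $236.06 → $4,890.18; payment $486.00; balance $4,404.18
Total paid: $5,346.00

$5,346.00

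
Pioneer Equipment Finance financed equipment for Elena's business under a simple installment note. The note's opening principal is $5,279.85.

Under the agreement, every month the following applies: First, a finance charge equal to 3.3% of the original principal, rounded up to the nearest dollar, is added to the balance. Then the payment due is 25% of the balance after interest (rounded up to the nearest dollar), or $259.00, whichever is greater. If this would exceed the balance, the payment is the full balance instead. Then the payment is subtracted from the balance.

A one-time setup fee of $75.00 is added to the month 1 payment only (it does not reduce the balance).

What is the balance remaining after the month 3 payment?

# | Opening | Interest | Payment | Fee | End bal
1 | $5,279.85 | $175.00 | $1,364.00 | $75.00 | $4,090.85
2 | $4,090.85 | $175.00 | $1,067.00 | — | $3,198.85
3 | $3,198.85 | $175.00 | $844.00 | — | $2,529.85

$2,529.85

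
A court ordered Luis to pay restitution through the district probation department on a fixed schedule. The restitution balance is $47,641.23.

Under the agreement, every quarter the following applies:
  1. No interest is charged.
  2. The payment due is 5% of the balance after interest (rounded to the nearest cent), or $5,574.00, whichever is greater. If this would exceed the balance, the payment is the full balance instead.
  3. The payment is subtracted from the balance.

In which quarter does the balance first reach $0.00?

Quarter 1: opening $47,641.23; payment $5,574.00; balance $42,067.23
Quarter 2: opening $42,067.23; payment $5,574.00; balance $36,493.23
Quarter 3: opening $36,493.23; payment $5,574.00; balance $30,919.23
Quarter 4: opening $30,919.23; payment $5,574.00; balance $25,345.23
Quarter 5: opening $25,345.23; payment $5,574.00; balance $19,771.23
Quarter 6: opening $19,771.23; payment $5,574.00; balance $14,197.23
Quarter 7: opening $14,197.23; payment $5,574.00; balance $8,623.23
Quarter 8: opening $8,623.23; payment $5,574.00; balance $3,049.23
Quarter 9: opening $3,049.23; payment $3,049.23; balance $0.00
Balance reaches $0.00 in quarter 9.

9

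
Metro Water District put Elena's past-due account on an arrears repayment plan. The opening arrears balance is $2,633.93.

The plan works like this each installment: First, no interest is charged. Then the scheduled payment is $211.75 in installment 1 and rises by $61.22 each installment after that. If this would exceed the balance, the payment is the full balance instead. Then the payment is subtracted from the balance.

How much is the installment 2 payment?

Installment 1: $2,633.93 − $211.75 → $2,422.18
Installment 2: $2,422.18 − $272.97 → $2,149.21

$272.97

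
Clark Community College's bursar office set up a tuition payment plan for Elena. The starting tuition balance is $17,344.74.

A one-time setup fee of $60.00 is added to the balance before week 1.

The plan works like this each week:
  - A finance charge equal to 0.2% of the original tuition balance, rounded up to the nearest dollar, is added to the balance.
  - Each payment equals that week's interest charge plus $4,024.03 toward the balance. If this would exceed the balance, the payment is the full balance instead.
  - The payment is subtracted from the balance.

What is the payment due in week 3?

$4,059.03

# | Opening | Interest | Payment | End bal
1 | $17,404.74 | $35.00 | $4,059.03 | $13,380.71
2 | $13,380.71 | $35.00 | $4,059.03 | $9,356.68
3 | $9,356.68 | $35.00 | $4,059.03 | $5,332.65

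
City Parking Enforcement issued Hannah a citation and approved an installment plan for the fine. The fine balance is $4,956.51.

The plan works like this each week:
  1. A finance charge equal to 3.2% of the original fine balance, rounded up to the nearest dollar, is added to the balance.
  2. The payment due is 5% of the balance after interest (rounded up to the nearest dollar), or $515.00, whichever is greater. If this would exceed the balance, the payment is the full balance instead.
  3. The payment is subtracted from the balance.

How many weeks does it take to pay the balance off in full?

# | Opening | Interest | Payment | End bal
1 | $4,956.51 | $159.00 | $515.00 | $4,600.51
2 | $4,600.51 | $159.00 | $515.00 | $4,244.51
3 | $4,244.51 | $159.00 | $515.00 | $3,888.51
4 | $3,888.51 | $159.00 | $515.00 | $3,532.51
5 | $3,532.51 | $159.00 | $515.00 | $3,176.51
6 | $3,176.51 | $159.00 | $515.00 | $2,820.51
7 | $2,820.51 | $159.00 | $515.00 | $2,464.51
8 | $2,464.51 | $159.00 | $515.00 | $2,108.51
9 | $2,108.51 | $159.00 | $515.00 | $1,752.51
10 | $1,752.51 | $159.00 | $515.00 | $1,396.51
11 | $1,396.51 | $159.00 | $515.00 | $1,040.51
12 | $1,040.51 | $159.00 | $515.00 | $684.51
13 | $684.51 | $159.00 | $515.00 | $328.51
14 | $328.51 | $159.00 | $487.51 | $0.00
Balance reaches $0.00 in week 14.

14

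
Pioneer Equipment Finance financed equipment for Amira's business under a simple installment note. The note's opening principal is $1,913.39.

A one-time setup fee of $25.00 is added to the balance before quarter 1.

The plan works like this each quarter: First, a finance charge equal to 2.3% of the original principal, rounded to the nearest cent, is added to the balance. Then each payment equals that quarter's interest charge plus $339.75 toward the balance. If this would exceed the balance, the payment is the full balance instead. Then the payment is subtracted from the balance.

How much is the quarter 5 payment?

Quarter 1: $1,938.39 +$44.01 interest = $1,982.40; pay $383.76 → $1,598.64
Quarter 2: $1,598.64 +$44.01 interest = $1,642.65; pay $383.76 → $1,258.89
Quarter 3: $1,258.89 +$44.01 interest = $1,302.90; pay $383.76 → $919.14
Quarter 4: $919.14 +$44.01 interest = $963.15; pay $383.76 → $579.39
Quarter 5: $579.39 +$44.01 interest = $623.40; pay $383.76 → $239.64

$383.76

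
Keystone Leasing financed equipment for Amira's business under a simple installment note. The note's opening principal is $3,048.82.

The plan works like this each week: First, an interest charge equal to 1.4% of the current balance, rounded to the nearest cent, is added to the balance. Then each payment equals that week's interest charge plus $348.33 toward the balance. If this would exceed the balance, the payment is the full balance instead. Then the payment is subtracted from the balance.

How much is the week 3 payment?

Week 1: $3,048.82 +$42.68 interest = $3,091.50; pay $391.01 → $2,700.49
Week 2: $2,700.49 +$37.81 interest = $2,738.30; pay $386.14 → $2,352.16
Week 3: $2,352.16 +$32.93 interest = $2,385.09; pay $381.26 → $2,003.83

$381.26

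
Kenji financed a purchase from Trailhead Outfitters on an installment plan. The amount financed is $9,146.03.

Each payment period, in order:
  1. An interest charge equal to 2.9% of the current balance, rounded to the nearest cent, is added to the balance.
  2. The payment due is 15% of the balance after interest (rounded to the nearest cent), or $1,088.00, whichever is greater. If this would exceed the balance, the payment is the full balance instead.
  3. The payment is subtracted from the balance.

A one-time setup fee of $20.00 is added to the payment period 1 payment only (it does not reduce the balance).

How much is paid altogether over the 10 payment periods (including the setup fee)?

$10,524.60

Payment period 1: $9,146.03 +$265.23 interest = $9,411.26; pay $1,411.69 (+ $20.00 fee) → $7,999.57
Payment period 2: $7,999.57 +$231.99 interest = $8,231.56; pay $1,234.73 → $6,996.83
Payment period 3: $6,996.83 +$202.91 interest = $7,199.74; pay $1,088.00 → $6,111.74
Payment period 4: $6,111.74 +$177.24 interest = $6,288.98; pay $1,088.00 → $5,200.98
Payment period 5: $5,200.98 +$150.83 interest = $5,351.81; pay $1,088.00 → $4,263.81
Payment period 6: $4,263.81 +$123.65 interest = $4,387.46; pay $1,088.00 → $3,299.46
Payment period 7: $3,299.46 +$95.68 interest = $3,395.14; pay $1,088.00 → $2,307.14
Payment period 8: $2,307.14 +$66.91 interest = $2,374.05; pay $1,088.00 → $1,286.05
Payment period 9: $1,286.05 +$37.30 interest = $1,323.35; pay $1,088.00 → $235.35
Payment period 10: $235.35 +$6.83 interest = $242.18; pay $242.18 → $0.00
Total paid: $10,524.60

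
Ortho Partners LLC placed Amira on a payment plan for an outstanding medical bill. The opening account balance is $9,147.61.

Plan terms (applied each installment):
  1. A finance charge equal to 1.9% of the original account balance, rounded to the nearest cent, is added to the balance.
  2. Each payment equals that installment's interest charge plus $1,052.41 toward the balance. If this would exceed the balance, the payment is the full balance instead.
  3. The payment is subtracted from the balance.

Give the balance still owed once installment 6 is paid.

Installment 1: $9,147.61 +$173.80 interest = $9,321.41; pay $1,226.21 → $8,095.20
Installment 2: $8,095.20 +$173.80 interest = $8,269.00; pay $1,226.21 → $7,042.79
Installment 3: $7,042.79 +$173.80 interest = $7,216.59; pay $1,226.21 → $5,990.38
Installment 4: $5,990.38 +$173.80 interest = $6,164.18; pay $1,226.21 → $4,937.97
Installment 5: $4,937.97 +$173.80 interest = $5,111.77; pay $1,226.21 → $3,885.56
Installment 6: $3,885.56 +$173.80 interest = $4,059.36; pay $1,226.21 → $2,833.15

$2,833.15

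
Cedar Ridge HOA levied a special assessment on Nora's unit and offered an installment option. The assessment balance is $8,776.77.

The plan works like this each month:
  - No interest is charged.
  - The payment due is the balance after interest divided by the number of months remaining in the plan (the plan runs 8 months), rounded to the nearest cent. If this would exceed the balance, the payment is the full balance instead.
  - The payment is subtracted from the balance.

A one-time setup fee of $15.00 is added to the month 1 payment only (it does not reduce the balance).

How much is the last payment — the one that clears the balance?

$1,097.09

Month 1: $8,776.77 − $1,097.10 (+ $15.00 fee) → $7,679.67
Month 2: $7,679.67 − $1,097.10 → $6,582.57
Month 3: $6,582.57 − $1,097.10 → $5,485.47
Month 4: $5,485.47 − $1,097.09 → $4,388.38
Month 5: $4,388.38 − $1,097.10 → $3,291.28
Month 6: $3,291.28 − $1,097.09 → $2,194.19
Month 7: $2,194.19 − $1,097.10 → $1,097.09
Month 8: $1,097.09 − $1,097.09 → $0.00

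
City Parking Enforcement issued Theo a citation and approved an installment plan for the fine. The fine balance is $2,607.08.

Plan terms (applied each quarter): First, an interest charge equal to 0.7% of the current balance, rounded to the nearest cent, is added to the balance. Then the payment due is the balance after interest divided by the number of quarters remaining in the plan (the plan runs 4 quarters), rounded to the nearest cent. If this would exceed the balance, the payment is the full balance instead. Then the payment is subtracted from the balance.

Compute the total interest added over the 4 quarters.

$45.94

Quarter 1: $2,607.08 +$18.25 interest = $2,625.33; pay $656.33 → $1,969.00
Quarter 2: $1,969.00 +$13.78 interest = $1,982.78; pay $660.93 → $1,321.85
Quarter 3: $1,321.85 +$9.25 interest = $1,331.10; pay $665.55 → $665.55
Quarter 4: $665.55 +$4.66 interest = $670.21; pay $670.21 → $0.00
Total interest: $18.25 + $13.78 + $9.25 + $4.66 = $45.94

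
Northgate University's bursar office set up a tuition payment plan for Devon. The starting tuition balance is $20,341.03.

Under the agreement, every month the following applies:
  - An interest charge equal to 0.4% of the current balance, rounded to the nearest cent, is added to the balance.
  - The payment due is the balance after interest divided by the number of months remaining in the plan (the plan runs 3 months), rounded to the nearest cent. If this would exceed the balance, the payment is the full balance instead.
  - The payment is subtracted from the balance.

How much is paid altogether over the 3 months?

Month 1: $20,341.03 +$81.36 interest = $20,422.39; pay $6,807.46 → $13,614.93
Month 2: $13,614.93 +$54.46 interest = $13,669.39; pay $6,834.70 → $6,834.69
Month 3: $6,834.69 +$27.34 interest = $6,862.03; pay $6,862.03 → $0.00
Total paid: $20,504.19

$20,504.19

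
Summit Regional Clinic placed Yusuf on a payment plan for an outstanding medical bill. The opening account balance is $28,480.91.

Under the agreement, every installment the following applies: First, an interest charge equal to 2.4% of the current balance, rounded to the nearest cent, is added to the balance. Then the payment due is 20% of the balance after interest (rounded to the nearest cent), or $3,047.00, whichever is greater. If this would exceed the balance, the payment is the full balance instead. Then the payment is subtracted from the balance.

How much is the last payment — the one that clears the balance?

$1,504.49

Installment 1: opening $28,480.91; interest $683.54 → $29,164.45; payment $5,832.89; balance $23,331.56
Installment 2: opening $23,331.56; interest $559.96 → $23,891.52; payment $4,778.30; balance $19,113.22
Installment 3: opening $19,113.22; interest $458.72 → $19,571.94; payment $3,914.39; balance $15,657.55
Installment 4: opening $15,657.55; interest $375.78 → $16,033.33; payment $3,206.67; balance $12,826.66
Installment 5: opening $12,826.66; interest $307.84 → $13,134.50; payment $3,047.00; balance $10,087.50
Installment 6: opening $10,087.50; interest $242.10 → $10,329.60; payment $3,047.00; balance $7,282.60
Installment 7: opening $7,282.60; interest $174.78 → $7,457.38; payment $3,047.00; balance $4,410.38
Installment 8: opening $4,410.38; interest $105.85 → $4,516.23; payment $3,047.00; balance $1,469.23
Installment 9: opening $1,469.23; interest $35.26 → $1,504.49; payment $1,504.49; balance $0.00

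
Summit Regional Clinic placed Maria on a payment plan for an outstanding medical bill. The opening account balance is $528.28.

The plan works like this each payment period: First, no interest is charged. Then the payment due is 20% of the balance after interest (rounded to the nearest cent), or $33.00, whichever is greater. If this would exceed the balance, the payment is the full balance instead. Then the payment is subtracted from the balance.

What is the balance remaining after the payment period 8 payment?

# | Opening | Payment | End bal
1 | $528.28 | $105.66 | $422.62
2 | $422.62 | $84.52 | $338.10
3 | $338.10 | $67.62 | $270.48
4 | $270.48 | $54.10 | $216.38
5 | $216.38 | $43.28 | $173.10
6 | $173.10 | $34.62 | $138.48
7 | $138.48 | $33.00 | $105.48
8 | $105.48 | $33.00 | $72.48

$72.48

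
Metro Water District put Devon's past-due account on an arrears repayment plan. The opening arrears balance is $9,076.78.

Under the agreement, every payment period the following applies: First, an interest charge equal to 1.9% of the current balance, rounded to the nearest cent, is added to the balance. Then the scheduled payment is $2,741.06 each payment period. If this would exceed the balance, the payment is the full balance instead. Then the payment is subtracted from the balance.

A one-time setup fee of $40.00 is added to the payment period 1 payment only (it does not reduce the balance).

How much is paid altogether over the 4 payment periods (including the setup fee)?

Payment period 1: opening $9,076.78; interest $172.46 → $9,249.24; payment $2,741.06 (+ $40.00 fee); balance $6,508.18
Payment period 2: opening $6,508.18; interest $123.66 → $6,631.84; payment $2,741.06; balance $3,890.78
Payment period 3: opening $3,890.78; interest $73.92 → $3,964.70; payment $2,741.06; balance $1,223.64
Payment period 4: opening $1,223.64; interest $23.25 → $1,246.89; payment $1,246.89; balance $0.00
Total paid: $9,510.07

$9,510.07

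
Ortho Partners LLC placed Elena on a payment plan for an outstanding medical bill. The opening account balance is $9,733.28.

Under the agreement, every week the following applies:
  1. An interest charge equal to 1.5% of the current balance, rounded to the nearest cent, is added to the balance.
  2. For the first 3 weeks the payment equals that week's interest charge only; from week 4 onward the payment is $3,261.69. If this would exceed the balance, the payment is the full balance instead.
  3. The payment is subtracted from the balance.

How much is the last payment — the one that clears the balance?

$248.98

Week 1: $9,733.28 +$146.00 interest = $9,879.28; pay $146.00 → $9,733.28
Week 2: $9,733.28 +$146.00 interest = $9,879.28; pay $146.00 → $9,733.28
Week 3: $9,733.28 +$146.00 interest = $9,879.28; pay $146.00 → $9,733.28
Week 4: $9,733.28 +$146.00 interest = $9,879.28; pay $3,261.69 → $6,617.59
Week 5: $6,617.59 +$99.26 interest = $6,716.85; pay $3,261.69 → $3,455.16
Week 6: $3,455.16 +$51.83 interest = $3,506.99; pay $3,261.69 → $245.30
Week 7: $245.30 +$3.68 interest = $248.98; pay $248.98 → $0.00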